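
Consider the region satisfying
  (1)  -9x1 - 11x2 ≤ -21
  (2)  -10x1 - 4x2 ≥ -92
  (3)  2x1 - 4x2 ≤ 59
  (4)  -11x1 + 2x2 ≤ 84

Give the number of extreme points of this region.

The feasible vertices (each the meet of two boundaries and inside every other half-plane) are:
  (464/37, -309/37)
  (-882/139, 987/139)
  (-19/8, 463/16)

3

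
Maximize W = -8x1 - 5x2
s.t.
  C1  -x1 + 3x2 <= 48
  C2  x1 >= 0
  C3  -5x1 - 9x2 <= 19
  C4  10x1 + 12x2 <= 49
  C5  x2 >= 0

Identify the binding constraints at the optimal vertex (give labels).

Vertices and W = -8x1 - 5x2:
  (0, 49/12) → W = -245/12
  (0, 0) → W = 0
  (49/10, 0) → W = -196/5

The maximum is at (0, 0). Substituting into each constraint, equality holds for C2 and C5; the remaining constraints have slack.

C2 and C5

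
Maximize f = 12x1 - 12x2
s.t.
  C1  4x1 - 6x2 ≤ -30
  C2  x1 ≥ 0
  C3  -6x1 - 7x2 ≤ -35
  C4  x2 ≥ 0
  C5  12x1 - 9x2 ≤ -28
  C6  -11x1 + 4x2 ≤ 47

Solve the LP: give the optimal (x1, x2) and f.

x1 = 17/6, x2 = 62/9, maximum f = -146/3

Feasible corners and f = 12x1 - 12x2:
  (0, 5) → f = -60
  (17/6, 62/9) → f = -146/3
  (0, 47/4) → f = -141
The feasible region is unbounded (it extends along (3, 4), (4, 11)), but f strictly decreases along every unbounded feasible direction, so there is no improving ray and the maximum is attained at a vertex.

The binding constraints are 4x1 - 6x2 = -30 and 12x1 - 9x2 = -28.
Solving simultaneously gives x1 = 17/6, x2 = 62/9.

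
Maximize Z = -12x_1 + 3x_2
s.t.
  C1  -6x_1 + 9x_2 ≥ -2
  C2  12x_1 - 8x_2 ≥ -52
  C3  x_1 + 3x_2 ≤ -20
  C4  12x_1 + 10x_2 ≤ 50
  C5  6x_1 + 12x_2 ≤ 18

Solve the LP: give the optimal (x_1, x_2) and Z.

x_1 = -121/15, x_2 = -28/5, maximum Z = 80

Corner points and Z = -12x_1 + 3x_2:
  (-121/15, -28/5) → Z = 80
  (-58/9, -122/27) → Z = 574/9
  (-79/11, -47/11) → Z = 807/11

The optimum lies where -6x_1 + 9x_2 = -2 and 12x_1 - 8x_2 = -52.
Solving simultaneously gives x_1 = -121/15, x_2 = -28/5.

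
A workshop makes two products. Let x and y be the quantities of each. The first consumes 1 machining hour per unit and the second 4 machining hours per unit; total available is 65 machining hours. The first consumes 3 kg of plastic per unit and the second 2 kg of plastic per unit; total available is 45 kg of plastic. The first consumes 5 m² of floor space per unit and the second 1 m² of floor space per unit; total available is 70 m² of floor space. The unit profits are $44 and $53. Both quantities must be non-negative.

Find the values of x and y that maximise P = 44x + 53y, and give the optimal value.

x = 5, y = 15, maximum P = 1015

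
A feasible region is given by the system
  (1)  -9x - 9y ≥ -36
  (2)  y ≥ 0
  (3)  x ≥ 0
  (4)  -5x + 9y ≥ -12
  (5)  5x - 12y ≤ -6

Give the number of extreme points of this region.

Of the 10 pairwise boundary intersections, those satisfying every inequality are:
  (0, 4)
  (42/17, 26/17)
  (0, 1/2)

3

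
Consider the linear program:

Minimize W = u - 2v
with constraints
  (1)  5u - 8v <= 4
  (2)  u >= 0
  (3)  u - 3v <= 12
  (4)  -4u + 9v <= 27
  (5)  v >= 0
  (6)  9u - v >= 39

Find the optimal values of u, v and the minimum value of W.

u = 54/11, v = 57/11, minimum W = -60/11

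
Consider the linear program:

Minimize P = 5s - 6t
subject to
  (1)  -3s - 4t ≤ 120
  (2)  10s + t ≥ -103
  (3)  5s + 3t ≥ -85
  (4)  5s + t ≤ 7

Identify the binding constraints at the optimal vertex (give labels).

(2) and (4)

Corner points and P = 5s - 6t:
  (20/11, -345/11) → P = 2170/11
  (148/17, -621/17) → P = 4466/17
  (-224/25, -67/5) → P = 178/5
  (-22, 117) → P = -812

The minimum is at (-22, 117). Substituting into each constraint, equality holds for (2) and (4); the remaining constraints have slack.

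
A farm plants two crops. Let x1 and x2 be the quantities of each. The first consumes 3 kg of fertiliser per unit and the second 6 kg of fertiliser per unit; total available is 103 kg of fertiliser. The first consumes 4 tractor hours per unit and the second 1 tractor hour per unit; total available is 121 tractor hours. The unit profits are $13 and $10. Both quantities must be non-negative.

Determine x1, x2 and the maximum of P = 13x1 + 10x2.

Vertices and P = 13x1 + 10x2:
  (0, 0) → P = 0
  (0, 103/6) → P = 515/3
  (121/4, 0) → P = 1573/4
  (89/3, 7/3) → P = 409

At the optimal vertex, 3x1 + 6x2 = 103 and 4x1 + x2 = 121.
Solving simultaneously gives x1 = 89/3, x2 = 7/3.

x1 = 89/3, x2 = 7/3, maximum P = 409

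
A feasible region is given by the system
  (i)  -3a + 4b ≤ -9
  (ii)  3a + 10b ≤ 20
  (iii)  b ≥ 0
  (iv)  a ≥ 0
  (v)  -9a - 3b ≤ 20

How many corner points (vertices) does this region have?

3

Pairwise boundary intersections that survive every other constraint:
  (85/21, 11/14)
  (3, 0)
  (20/3, 0)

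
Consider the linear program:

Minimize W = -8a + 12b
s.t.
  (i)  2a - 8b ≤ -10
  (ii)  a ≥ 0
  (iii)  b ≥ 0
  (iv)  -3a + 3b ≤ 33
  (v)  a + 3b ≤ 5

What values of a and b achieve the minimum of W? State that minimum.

Corner points and W = -8a + 12b:
  (0, 5/4) → W = 15
  (5/7, 10/7) → W = 80/7
  (0, 5/3) → W = 20

At the optimal vertex, 2a - 8b = -10 and a + 3b = 5.
Solving simultaneously gives a = 5/7, b = 10/7.

a = 5/7, b = 10/7, minimum W = 80/7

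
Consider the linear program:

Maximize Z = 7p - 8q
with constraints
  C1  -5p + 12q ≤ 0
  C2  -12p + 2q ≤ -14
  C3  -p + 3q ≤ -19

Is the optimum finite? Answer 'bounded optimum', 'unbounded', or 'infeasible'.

From the feasible point (2/17, -107/17), moving in the direction (-2, -12) keeps every constraint satisfied while Z increases without bound.

unbounded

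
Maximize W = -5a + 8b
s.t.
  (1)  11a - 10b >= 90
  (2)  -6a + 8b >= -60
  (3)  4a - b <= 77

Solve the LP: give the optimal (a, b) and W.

a = 680/29, b = 487/29, maximum W = 496/29

Feasible corners and W = -5a + 8b:
  (30/7, -30/7) → W = -390/7
  (680/29, 487/29) → W = 496/29
  (278/13, 111/13) → W = -502/13

At the optimal vertex, 11a - 10b = 90 and 4a - b = 77.
Solving simultaneously gives a = 680/29, b = 487/29.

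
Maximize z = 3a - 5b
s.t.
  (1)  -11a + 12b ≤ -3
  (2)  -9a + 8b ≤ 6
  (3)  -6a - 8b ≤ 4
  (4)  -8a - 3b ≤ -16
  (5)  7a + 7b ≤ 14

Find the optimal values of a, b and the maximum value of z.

Feasible corners and z = 3a - 5b:
  (70/23, -64/23) → z = 530/23
  (10, -8) → z = 70
  (2, 0) → z = 6

a = 10, b = -8, maximum z = 70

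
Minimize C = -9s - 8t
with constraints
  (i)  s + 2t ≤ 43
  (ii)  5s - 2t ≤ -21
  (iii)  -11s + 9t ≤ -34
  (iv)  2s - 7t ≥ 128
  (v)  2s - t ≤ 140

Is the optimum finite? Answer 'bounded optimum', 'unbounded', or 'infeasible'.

Feasible corners and C = -9s - 8t:
  (-13, -22) → C = 293
  (-301, -742) → C = 8645
  (-914/59, -1340/59) → C = 18946/59
The feasible region has finitely many vertices and no improving ray; the minimum is 293 at (-13, -22).

bounded optimum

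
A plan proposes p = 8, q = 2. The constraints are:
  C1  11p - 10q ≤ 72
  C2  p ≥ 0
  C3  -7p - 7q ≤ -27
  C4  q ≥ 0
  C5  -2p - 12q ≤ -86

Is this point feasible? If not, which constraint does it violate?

Constraint C5: -2p - 12q = -40, which is not ≤ -86. All other constraints are satisfied.

not feasible — violates C5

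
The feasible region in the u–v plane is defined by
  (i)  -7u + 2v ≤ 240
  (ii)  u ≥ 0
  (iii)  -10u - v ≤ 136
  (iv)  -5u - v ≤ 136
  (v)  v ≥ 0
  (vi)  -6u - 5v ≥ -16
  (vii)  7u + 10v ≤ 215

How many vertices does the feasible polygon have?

3

Intersecting each pair of boundary lines and keeping only the points that satisfy every inequality leaves:
  (0, 0)
  (0, 16/5)
  (8/3, 0)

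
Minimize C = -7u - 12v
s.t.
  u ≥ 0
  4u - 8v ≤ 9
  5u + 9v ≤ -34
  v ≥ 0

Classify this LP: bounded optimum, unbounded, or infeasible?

infeasible

The boundaries u = 0 and v = 0 meet at (0, 0), but that point violates 5u + 9v ≤ -34. Every candidate vertex is excluded by some other constraint, so the feasible region is empty.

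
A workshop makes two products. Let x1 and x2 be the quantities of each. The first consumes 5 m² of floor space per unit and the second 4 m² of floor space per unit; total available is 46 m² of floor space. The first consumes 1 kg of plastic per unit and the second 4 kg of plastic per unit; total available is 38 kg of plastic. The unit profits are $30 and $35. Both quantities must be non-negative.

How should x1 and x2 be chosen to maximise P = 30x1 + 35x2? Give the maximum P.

x1 = 2, x2 = 9, maximum P = 375

Feasible corners and P = 30x1 + 35x2:
  (0, 0) → P = 0
  (0, 19/2) → P = 665/2
  (46/5, 0) → P = 276
  (2, 9) → P = 375

At the optimal vertex, 5x1 + 4x2 = 46 and x1 + 4x2 = 38.
Solving simultaneously gives x1 = 2, x2 = 9.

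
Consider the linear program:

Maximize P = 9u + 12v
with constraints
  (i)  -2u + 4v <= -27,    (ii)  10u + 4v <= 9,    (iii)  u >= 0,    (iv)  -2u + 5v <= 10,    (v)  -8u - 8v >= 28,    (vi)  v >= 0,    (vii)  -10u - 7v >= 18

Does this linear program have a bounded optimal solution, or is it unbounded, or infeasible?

infeasible

The boundaries -2u + 4v = -27 and u = 0 meet at (0, -27/4), but that point violates v ≥ 0. Every candidate vertex is excluded by some other constraint, so the feasible region is empty.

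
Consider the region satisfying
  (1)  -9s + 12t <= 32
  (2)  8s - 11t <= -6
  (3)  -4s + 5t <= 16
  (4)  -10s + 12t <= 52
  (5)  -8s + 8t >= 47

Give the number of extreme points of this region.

The feasible vertices (each the meet of two boundaries and inside every other half-plane) are:
  (-250/7, -178/7)
  (-469/24, -41/3)
  (-34, -24)
  (-107/8, -15/2)

4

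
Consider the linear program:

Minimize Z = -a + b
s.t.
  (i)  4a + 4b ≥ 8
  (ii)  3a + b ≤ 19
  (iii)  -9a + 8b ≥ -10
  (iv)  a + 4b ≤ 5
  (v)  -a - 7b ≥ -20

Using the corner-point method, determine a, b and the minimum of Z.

a = 26/17, b = 8/17, minimum Z = -18/17

Feasible corners and Z = -a + b:
  (26/17, 8/17) → Z = -18/17
  (1, 1) → Z = 0
  (20/11, 35/44) → Z = -45/44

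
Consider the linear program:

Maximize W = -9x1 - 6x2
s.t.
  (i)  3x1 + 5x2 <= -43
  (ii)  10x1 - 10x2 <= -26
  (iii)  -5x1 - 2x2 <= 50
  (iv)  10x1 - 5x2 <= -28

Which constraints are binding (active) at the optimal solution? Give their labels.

Corner points and W = -9x1 - 6x2:
  (-7, -22/5) → W = 447/5
  (-164/19, -65/19) → W = 1866/19
  (-276/35, -37/7) → W = 3594/35

The maximum is at (-276/35, -37/7). Substituting into each constraint, equality holds for (ii) and (iii); the remaining constraints have slack.

(ii) and (iii)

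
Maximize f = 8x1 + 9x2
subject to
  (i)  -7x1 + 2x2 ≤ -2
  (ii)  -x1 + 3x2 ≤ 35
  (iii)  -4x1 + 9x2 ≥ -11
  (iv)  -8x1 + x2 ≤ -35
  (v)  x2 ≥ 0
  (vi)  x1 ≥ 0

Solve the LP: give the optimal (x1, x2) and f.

x1 = 116, x2 = 151/3, maximum f = 1381

Extreme points and f = 8x1 + 9x2:
  (116, 151/3) → f = 1381
  (140/23, 315/23) → f = 3955/23
  (76/17, 13/17) → f = 725/17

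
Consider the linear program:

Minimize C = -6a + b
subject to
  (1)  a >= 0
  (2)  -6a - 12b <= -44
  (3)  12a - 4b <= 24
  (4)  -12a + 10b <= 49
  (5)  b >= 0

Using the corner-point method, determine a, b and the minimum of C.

Feasible corners and C = -6a + b:
  (0, 11/3) → C = 11/3
  (0, 49/10) → C = 49/10
  (58/21, 16/7) → C = -100/7
  (109/18, 73/6) → C = -145/6

a = 109/18, b = 73/6, minimum C = -145/6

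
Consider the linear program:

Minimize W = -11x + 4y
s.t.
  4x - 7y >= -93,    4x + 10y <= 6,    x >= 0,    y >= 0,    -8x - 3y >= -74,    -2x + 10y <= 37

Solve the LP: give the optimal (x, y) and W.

Corner points and W = -11x + 4y:
  (0, 3/5) → W = 12/5
  (3/2, 0) → W = -33/2
  (0, 0) → W = 0

x = 3/2, y = 0, minimum W = -33/2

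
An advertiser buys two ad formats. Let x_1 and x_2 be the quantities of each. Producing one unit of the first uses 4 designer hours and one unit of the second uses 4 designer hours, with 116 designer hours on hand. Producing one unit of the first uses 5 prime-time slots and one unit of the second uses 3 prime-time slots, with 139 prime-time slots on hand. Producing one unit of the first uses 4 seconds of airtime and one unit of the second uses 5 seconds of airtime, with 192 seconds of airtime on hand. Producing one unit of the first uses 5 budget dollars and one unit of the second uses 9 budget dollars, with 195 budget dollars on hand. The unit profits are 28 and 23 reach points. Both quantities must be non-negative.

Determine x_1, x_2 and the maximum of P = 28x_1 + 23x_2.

Extreme points and P = 28x_1 + 23x_2:
  (0, 0) → P = 0
  (0, 65/3) → P = 1495/3
  (139/5, 0) → P = 3892/5
  (26, 3) → P = 797
  (33/2, 25/2) → P = 1499/2

x_1 = 26, x_2 = 3, maximum P = 797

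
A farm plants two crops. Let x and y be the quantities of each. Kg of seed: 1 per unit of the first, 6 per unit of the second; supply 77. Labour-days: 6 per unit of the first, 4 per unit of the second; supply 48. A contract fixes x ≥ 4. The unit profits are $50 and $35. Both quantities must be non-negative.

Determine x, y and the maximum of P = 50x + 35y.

x = 4, y = 6, maximum P = 410

Corner points and P = 50x + 35y:
  (8, 0) → P = 400
  (4, 0) → P = 200
  (4, 6) → P = 410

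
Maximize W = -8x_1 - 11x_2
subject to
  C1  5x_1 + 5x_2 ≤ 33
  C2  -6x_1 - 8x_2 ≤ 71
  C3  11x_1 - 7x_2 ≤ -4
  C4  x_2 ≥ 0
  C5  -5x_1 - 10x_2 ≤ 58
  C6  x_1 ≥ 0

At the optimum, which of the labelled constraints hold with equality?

C3 and C6

Corner points and W = -8x_1 - 11x_2:
  (211/90, 383/90) → W = -1967/30
  (0, 33/5) → W = -363/5
  (0, 4/7) → W = -44/7

The maximum is at (0, 4/7). Substituting into each constraint, equality holds for C3 and C6; the remaining constraints have slack.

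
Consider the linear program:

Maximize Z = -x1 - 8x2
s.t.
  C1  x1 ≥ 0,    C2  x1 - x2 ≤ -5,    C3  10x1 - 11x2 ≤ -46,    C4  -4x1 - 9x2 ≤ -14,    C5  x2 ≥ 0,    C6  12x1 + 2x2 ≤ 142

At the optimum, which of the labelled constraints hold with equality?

Feasible corners and Z = -x1 - 8x2:
  (0, 5) → Z = -40
  (0, 71) → Z = -568
  (66/7, 101/7) → Z = -874/7

The maximum is at (0, 5). Substituting into each constraint, equality holds for C1 and C2; the remaining constraints have slack.

C1 and C2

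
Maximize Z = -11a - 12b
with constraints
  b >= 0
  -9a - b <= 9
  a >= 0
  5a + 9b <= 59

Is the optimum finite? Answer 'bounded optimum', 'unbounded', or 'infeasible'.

Feasible corners and Z = -11a - 12b:
  (0, 0) → Z = 0
  (59/5, 0) → Z = -649/5
  (0, 59/9) → Z = -236/3
The feasible region has finitely many vertices and no improving ray; the maximum is 0 at (0, 0).

bounded optimum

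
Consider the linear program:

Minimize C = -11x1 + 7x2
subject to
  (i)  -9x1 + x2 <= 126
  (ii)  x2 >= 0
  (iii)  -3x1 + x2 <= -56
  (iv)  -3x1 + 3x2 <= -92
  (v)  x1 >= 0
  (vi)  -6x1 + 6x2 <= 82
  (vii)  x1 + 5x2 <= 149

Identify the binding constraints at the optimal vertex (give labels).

(ii) and (vii)

Extreme points and C = -11x1 + 7x2:
  (92/3, 0) → C = -1012/3
  (149, 0) → C = -1639
  (907/18, 355/18) → C = -3746/9

The minimum is at (149, 0). Substituting into each constraint, equality holds for (ii) and (vii); the remaining constraints have slack.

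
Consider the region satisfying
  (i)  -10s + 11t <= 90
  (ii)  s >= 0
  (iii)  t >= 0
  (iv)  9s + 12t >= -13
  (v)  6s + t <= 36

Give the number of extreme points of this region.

4

The feasible vertices (each the meet of two boundaries and inside every other half-plane) are:
  (0, 90/11)
  (153/38, 225/19)
  (0, 0)
  (6, 0)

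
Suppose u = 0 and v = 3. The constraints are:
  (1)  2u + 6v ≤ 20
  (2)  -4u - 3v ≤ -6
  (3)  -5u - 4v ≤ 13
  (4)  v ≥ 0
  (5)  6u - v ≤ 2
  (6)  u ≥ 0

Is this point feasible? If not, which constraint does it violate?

(1): 18 ≤ 20 ✓
(2): -9 ≤ -6 ✓
(3): -12 ≤ 13 ✓
(4): 3 ≥ 0 ✓
(5): -3 ≤ 2 ✓
(6): 0 ≥ 0 ✓

feasible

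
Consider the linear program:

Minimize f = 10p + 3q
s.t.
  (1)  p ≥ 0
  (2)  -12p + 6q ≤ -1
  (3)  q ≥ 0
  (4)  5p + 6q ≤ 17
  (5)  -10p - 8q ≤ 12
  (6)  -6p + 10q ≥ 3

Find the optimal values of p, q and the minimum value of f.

Vertices and f = 10p + 3q:
  (18/17, 199/102) → f = 559/34
  (1/3, 1/2) → f = 29/6
  (76/43, 117/86) → f = 1871/86

The optimum lies where -12p + 6q = -1 and -6p + 10q = 3.
Solving simultaneously gives p = 1/3, q = 1/2.

p = 1/3, q = 1/2, minimum f = 29/6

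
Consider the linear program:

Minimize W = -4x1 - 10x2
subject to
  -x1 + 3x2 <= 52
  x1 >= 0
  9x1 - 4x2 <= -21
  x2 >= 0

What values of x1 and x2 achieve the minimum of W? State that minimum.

x1 = 145/23, x2 = 447/23, minimum W = -5050/23

Corner points and W = -4x1 - 10x2:
  (0, 52/3) → W = -520/3
  (145/23, 447/23) → W = -5050/23
  (0, 21/4) → W = -105/2

At the optimal vertex, -x1 + 3x2 = 52 and 9x1 - 4x2 = -21.
Solving simultaneously gives x1 = 145/23, x2 = 447/23.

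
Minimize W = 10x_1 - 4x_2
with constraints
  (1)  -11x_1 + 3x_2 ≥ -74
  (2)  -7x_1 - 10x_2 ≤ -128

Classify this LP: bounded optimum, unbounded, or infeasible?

unbounded

From the feasible point (1124/131, 890/131), moving in the direction (-10, 7) keeps every constraint satisfied while W decreases without bound.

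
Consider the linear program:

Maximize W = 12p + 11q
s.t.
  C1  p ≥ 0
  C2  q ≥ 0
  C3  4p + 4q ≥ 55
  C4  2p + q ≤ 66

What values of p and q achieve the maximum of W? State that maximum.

Corner points and W = 12p + 11q:
  (0, 55/4) → W = 605/4
  (0, 66) → W = 726
  (55/4, 0) → W = 165
  (33, 0) → W = 396

p = 0, q = 66, maximum W = 726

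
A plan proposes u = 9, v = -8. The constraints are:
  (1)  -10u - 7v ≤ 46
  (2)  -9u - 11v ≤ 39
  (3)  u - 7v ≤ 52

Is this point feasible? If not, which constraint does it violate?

Constraint (3): u - 7v = 65, which is not ≤ 52. All other constraints are satisfied.

not feasible — violates (3)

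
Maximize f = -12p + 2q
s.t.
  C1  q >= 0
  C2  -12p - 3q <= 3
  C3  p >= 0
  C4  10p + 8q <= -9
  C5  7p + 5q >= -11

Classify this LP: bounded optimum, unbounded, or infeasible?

infeasible

The boundaries q = 0 and p = 0 meet at (0, 0), but that point violates 10p + 8q ≤ -9. Every candidate vertex is excluded by some other constraint, so the feasible region is empty.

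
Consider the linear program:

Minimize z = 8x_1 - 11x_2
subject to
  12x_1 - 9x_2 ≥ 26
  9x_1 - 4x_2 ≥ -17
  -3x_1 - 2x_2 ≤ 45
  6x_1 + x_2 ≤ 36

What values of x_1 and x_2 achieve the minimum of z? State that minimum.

Corner points and z = 8x_1 - 11x_2:
  (-353/51, -206/17) → z = 3974/51
  (175/33, 46/11) → z = -118/33
  (13, -42) → z = 566

x_1 = 175/33, x_2 = 46/11, minimum z = -118/33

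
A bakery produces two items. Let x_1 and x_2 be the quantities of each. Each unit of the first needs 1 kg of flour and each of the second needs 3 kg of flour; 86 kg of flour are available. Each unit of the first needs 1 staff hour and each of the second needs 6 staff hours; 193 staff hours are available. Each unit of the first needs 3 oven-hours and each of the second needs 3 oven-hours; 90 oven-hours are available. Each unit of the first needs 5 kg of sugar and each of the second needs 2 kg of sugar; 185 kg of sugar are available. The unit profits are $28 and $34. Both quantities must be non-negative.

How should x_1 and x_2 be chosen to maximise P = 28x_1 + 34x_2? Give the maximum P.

Vertices and P = 28x_1 + 34x_2:
  (0, 0) → P = 0
  (0, 86/3) → P = 2924/3
  (30, 0) → P = 840
  (2, 28) → P = 1008

The optimum lies where x_1 + 3x_2 = 86 and 3x_1 + 3x_2 = 90.
Solving simultaneously gives x_1 = 2, x_2 = 28.

x_1 = 2, x_2 = 28, maximum P = 1008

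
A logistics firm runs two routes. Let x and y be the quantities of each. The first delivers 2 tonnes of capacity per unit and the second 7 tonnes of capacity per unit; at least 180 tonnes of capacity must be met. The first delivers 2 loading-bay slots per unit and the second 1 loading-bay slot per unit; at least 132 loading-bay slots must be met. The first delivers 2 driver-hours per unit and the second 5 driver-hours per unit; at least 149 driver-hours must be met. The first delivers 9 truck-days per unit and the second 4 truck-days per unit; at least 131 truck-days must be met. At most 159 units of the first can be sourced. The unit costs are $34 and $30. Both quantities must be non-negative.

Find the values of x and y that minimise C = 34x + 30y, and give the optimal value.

x = 62, y = 8, minimum C = 2348

Vertices and C = 34x + 30y:
  (0, 132) → C = 3960
  (90, 0) → C = 3060
  (159, 0) → C = 5406
  (62, 8) → C = 2348
The feasible region is unbounded (it extends along (0, 1)), but C strictly increases along every unbounded feasible direction, so there is no improving ray and the minimum is attained at a vertex.

The optimum lies where 2x + 7y = 180 and 2x + y = 132.
Solving simultaneously gives x = 62, y = 8.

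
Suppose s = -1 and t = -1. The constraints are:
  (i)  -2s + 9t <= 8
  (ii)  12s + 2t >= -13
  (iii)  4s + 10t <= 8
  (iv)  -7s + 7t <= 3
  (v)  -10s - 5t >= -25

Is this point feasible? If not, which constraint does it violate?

Constraint (ii): 12s + 2t = -14, which is not ≥ -13. All other constraints are satisfied.

not feasible — violates (ii)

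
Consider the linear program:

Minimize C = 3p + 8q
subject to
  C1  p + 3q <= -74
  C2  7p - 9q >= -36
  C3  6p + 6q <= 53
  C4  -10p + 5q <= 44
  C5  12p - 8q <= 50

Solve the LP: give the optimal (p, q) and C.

p = -301/10, q = -257/5, minimum C = -1003/2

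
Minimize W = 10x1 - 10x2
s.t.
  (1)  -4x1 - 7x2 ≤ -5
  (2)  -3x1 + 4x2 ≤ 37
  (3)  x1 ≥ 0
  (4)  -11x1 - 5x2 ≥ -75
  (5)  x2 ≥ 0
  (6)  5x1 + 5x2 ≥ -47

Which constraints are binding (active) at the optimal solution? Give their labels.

(2) and (3)

Vertices and W = 10x1 - 10x2:
  (0, 5/7) → W = -50/7
  (5/4, 0) → W = 25/2
  (0, 37/4) → W = -185/2
  (115/59, 632/59) → W = -5170/59
  (75/11, 0) → W = 750/11

The minimum is at (0, 37/4). Substituting into each constraint, equality holds for (2) and (3); the remaining constraints have slack.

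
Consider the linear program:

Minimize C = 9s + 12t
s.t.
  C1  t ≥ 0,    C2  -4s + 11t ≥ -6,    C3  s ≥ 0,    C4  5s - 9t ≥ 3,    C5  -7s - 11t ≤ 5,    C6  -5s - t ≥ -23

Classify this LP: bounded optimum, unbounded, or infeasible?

bounded optimum

Vertices and C = 9s + 12t:
  (3/2, 0) → C = 27/2
  (3/5, 0) → C = 27/5
  (259/59, 62/59) → C = 3075/59
  (21/5, 2) → C = 309/5
The feasible region has finitely many vertices and no improving ray; the minimum is 27/5 at (3/5, 0).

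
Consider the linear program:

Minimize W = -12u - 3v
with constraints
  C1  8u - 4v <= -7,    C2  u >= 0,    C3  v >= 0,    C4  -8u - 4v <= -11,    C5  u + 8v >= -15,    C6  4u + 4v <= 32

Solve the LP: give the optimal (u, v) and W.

Feasible corners and W = -12u - 3v:
  (1/4, 9/4) → W = -39/4
  (25/12, 71/12) → W = -171/4
  (0, 11/4) → W = -33/4
  (0, 8) → W = -24

At the optimal vertex, 8u - 4v = -7 and 4u + 4v = 32.
Solving simultaneously gives u = 25/12, v = 71/12.

u = 25/12, v = 71/12, minimum W = -171/4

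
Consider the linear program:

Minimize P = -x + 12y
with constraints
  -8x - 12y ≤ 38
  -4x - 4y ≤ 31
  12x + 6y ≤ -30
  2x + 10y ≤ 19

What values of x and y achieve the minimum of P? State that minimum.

Feasible corners and P = -x + 12y:
  (-11/8, -9/4) → P = -205/8
  (-76/7, 57/14) → P = 418/7
  (-23/6, 8/3) → P = 215/6

At the optimal vertex, -8x - 12y = 38 and 12x + 6y = -30.
Solving simultaneously gives x = -11/8, y = -9/4.

x = -11/8, y = -9/4, minimum P = -205/8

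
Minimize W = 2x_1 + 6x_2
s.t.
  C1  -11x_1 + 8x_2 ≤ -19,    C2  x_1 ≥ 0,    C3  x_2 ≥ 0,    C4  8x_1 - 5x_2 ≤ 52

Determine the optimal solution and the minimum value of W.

x_1 = 19/11, x_2 = 0, minimum W = 38/11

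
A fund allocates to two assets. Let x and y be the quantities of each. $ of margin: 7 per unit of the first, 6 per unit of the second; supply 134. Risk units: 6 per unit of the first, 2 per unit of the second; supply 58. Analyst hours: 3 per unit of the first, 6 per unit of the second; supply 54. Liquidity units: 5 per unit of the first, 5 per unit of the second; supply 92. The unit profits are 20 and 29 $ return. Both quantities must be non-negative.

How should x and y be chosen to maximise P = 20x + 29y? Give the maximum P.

Extreme points and P = 20x + 29y:
  (0, 0) → P = 0
  (0, 9) → P = 261
  (29/3, 0) → P = 580/3
  (8, 5) → P = 305

At the optimal vertex, 6x + 2y = 58 and 3x + 6y = 54.
Solving simultaneously gives x = 8, y = 5.

x = 8, y = 5, maximum P = 305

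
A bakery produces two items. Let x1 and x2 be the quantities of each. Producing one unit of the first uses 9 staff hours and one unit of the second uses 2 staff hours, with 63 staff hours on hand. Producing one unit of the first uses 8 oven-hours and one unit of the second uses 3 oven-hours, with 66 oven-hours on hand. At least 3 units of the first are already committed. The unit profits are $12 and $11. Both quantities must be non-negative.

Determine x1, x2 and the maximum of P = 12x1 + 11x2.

x1 = 3, x2 = 14, maximum P = 190

Extreme points and P = 12x1 + 11x2:
  (7, 0) → P = 84
  (3, 0) → P = 36
  (57/11, 90/11) → P = 1674/11
  (3, 14) → P = 190

The optimum lies where 8x1 + 3x2 = 66 and x1 = 3.
Solving simultaneously gives x1 = 3, x2 = 14.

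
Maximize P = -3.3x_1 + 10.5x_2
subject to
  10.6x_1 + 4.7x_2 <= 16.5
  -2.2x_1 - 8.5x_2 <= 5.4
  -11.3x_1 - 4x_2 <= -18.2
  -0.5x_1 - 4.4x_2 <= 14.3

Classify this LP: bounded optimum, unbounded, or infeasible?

Vertices and P = -3.3x_1 + 10.5x_2:
  (16563/7976, -4677/3988) → P = -1528749/79760
  (1954/1071, -647/1071) → P = -14713/1190
  (3526/1745, -10106/8725) → P = -164292/8725
The feasible region has finitely many vertices and no improving ray; the maximum is -14713/1190 at (1954/1071, -647/1071).

bounded optimum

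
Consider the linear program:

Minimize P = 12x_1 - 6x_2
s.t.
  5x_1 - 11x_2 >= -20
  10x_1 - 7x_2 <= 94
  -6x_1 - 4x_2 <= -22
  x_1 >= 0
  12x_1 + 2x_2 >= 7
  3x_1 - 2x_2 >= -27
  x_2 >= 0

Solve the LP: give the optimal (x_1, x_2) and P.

x_1 = 81/43, x_2 = 115/43, minimum P = 282/43

Corner points and P = 12x_1 - 6x_2:
  (1174/75, 134/15) → P = 3356/25
  (81/43, 115/43) → P = 282/43
  (47/5, 0) → P = 564/5
  (11/3, 0) → P = 44

At the optimal vertex, 5x_1 - 11x_2 = -20 and -6x_1 - 4x_2 = -22.
Solving simultaneously gives x_1 = 81/43, x_2 = 115/43.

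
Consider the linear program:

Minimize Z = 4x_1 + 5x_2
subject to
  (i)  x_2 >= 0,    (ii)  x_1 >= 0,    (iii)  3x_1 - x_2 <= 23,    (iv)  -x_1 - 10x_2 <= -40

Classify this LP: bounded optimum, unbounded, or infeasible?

bounded optimum

Feasible corners and Z = 4x_1 + 5x_2:
  (0, 4) → Z = 20
  (270/31, 97/31) → Z = 1565/31
The feasible region has finitely many vertices and no improving ray; the minimum is 20 at (0, 4).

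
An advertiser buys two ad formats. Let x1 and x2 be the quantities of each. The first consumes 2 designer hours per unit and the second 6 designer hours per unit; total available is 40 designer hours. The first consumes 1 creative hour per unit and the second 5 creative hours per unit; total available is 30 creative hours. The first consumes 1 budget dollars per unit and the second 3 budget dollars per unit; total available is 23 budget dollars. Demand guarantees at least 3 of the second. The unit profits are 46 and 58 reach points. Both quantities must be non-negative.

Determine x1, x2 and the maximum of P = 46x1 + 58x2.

Vertices and P = 46x1 + 58x2:
  (0, 6) → P = 348
  (0, 3) → P = 174
  (5, 5) → P = 520
  (11, 3) → P = 680

The optimum lies where 2x1 + 6x2 = 40 and x2 = 3.
Solving simultaneously gives x1 = 11, x2 = 3.

x1 = 11, x2 = 3, maximum P = 680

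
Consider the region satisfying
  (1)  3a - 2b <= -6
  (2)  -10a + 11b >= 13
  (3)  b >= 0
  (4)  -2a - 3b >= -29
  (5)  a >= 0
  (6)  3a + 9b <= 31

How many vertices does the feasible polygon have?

3

Intersecting each pair of boundary lines and keeping only the points that satisfy every inequality leaves:
  (0, 3)
  (8/33, 37/11)
  (0, 31/9)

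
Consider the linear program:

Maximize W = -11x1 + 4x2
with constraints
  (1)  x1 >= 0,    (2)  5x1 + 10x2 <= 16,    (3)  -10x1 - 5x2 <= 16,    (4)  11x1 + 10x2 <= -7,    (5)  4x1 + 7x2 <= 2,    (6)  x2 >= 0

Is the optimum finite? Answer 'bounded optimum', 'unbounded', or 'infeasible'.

The boundaries x1 = 0 and -10x1 - 5x2 = 16 meet at (0, -16/5), but that point violates x2 ≥ 0. Every candidate vertex is excluded by some other constraint, so the feasible region is empty.

infeasible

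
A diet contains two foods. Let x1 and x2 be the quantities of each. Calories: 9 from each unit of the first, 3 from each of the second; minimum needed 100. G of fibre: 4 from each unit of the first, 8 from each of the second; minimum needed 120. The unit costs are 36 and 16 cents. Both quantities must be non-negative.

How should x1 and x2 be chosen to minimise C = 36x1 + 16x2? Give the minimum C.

The feasible region is unbounded (it extends along (0, 1), (1, 0)), but C strictly increases along every unbounded feasible direction, so there is no improving ray and the minimum is attained at a vertex.

The binding constraints are 9x1 + 3x2 = 100 and 4x1 + 8x2 = 120.
Solving simultaneously gives x1 = 22/3, x2 = 34/3.

x1 = 22/3, x2 = 34/3, minimum C = 1336/3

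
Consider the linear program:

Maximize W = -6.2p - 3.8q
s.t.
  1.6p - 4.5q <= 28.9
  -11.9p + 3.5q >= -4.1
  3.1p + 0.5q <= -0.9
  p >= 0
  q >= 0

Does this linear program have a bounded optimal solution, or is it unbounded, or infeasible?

The boundaries -11.9p + 3.5q = -4.1 and q = 0 meet at (41/119, 0), but that point violates 3.1p + 0.5q ≤ -0.9. Every candidate vertex is excluded by some other constraint, so the feasible region is empty.

infeasible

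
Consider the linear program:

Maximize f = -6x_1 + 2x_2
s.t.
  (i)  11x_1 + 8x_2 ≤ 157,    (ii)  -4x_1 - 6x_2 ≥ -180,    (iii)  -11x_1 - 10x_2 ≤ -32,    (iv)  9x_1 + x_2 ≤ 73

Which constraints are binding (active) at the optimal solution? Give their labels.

Corner points and f = -6x_1 + 2x_2:
  (-249/17, 676/17) → f = 2846/17
  (7, 10) → f = -22
  (-804/13, 926/13) → f = 6676/13
  (698/79, -515/79) → f = -5218/79

The maximum is at (-804/13, 926/13). Substituting into each constraint, equality holds for (ii) and (iii); the remaining constraints have slack.

(ii) and (iii)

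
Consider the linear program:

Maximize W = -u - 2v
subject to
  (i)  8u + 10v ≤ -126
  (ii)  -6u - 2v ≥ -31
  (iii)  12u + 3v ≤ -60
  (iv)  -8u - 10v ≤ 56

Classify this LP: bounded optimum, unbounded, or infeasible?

infeasible

Constraints 8u + 10v ≤ -126 and -8u - 10v ≤ 56 have parallel boundaries but demand opposite sides — no point can satisfy both, so the region is empty.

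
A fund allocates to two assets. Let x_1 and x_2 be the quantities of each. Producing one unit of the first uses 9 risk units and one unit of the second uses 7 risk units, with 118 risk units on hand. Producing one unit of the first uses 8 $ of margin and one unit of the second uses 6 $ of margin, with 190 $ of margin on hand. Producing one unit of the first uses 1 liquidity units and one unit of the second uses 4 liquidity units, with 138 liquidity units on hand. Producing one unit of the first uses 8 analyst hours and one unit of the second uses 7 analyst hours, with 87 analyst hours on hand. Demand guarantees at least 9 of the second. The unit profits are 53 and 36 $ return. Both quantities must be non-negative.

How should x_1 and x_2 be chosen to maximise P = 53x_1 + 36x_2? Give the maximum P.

Vertices and P = 53x_1 + 36x_2:
  (0, 87/7) → P = 3132/7
  (0, 9) → P = 324
  (3, 9) → P = 483

x_1 = 3, x_2 = 9, maximum P = 483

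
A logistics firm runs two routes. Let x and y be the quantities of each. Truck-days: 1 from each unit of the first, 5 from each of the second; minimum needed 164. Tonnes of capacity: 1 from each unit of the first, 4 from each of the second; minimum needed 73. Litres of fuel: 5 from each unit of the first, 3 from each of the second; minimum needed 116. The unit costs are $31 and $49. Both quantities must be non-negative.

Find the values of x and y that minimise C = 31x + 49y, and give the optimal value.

x = 4, y = 32, minimum C = 1692

Extreme points and C = 31x + 49y:
  (0, 116/3) → C = 5684/3
  (164, 0) → C = 5084
  (4, 32) → C = 1692
The feasible region is unbounded (it extends along (0, 1), (1, 0)), but C strictly increases along every unbounded feasible direction, so there is no improving ray and the minimum is attained at a vertex.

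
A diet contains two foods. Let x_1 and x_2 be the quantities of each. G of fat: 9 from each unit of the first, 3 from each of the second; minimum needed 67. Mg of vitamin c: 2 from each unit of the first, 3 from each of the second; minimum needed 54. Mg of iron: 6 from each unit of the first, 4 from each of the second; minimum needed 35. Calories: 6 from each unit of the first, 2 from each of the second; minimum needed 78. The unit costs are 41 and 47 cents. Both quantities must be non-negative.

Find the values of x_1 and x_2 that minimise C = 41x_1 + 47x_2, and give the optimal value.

Corner points and C = 41x_1 + 47x_2:
  (0, 39) → C = 1833
  (27, 0) → C = 1107
  (9, 12) → C = 933
The feasible region is unbounded (it extends along (0, 1), (1, 0)), but C strictly increases along every unbounded feasible direction, so there is no improving ray and the minimum is attained at a vertex.

The optimum lies where 2x_1 + 3x_2 = 54 and 6x_1 + 2x_2 = 78.
Solving simultaneously gives x_1 = 9, x_2 = 12.

x_1 = 9, x_2 = 12, minimum C = 933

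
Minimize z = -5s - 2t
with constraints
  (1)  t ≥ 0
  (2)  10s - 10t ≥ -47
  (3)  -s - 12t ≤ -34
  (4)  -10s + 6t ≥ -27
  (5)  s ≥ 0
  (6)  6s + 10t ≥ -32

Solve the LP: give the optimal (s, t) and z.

s = 69/5, t = 37/2, minimum z = -106

Corner points and z = -5s - 2t:
  (69/5, 37/2) → z = -106
  (0, 47/10) → z = -47/5
  (88/21, 313/126) → z = -1633/63
  (0, 17/6) → z = -17/3

At the optimal vertex, 10s - 10t = -47 and -10s + 6t = -27.
Solving simultaneously gives s = 69/5, t = 37/2.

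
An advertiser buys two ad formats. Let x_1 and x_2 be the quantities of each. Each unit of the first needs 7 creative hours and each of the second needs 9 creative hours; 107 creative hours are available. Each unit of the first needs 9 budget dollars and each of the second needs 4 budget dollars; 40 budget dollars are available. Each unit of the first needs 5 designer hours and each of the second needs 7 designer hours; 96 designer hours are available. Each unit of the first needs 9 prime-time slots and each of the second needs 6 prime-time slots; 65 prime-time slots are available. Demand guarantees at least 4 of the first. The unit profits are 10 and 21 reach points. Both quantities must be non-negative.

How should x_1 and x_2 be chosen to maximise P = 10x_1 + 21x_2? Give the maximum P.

x_1 = 4, x_2 = 1, maximum P = 61

Corner points and P = 10x_1 + 21x_2:
  (40/9, 0) → P = 400/9
  (4, 0) → P = 40
  (4, 1) → P = 61

The binding constraints are 9x_1 + 4x_2 = 40 and x_1 = 4.
Solving simultaneously gives x_1 = 4, x_2 = 1.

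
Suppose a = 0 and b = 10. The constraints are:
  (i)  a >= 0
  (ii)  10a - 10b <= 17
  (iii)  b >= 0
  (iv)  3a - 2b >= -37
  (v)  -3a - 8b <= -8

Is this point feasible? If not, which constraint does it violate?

feasible

(i): 0 ≥ 0 ✓
(ii): -100 ≤ 17 ✓
(iii): 10 ≥ 0 ✓
(iv): -20 ≥ -37 ✓
(v): -80 ≤ -8 ✓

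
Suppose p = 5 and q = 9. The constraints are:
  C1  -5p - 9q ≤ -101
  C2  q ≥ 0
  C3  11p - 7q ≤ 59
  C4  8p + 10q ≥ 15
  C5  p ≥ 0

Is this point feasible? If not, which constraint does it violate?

C1: -106 ≤ -101 ✓
C2: 9 ≥ 0 ✓
C3: -8 ≤ 59 ✓
C4: 130 ≥ 15 ✓
C5: 5 ≥ 0 ✓

feasible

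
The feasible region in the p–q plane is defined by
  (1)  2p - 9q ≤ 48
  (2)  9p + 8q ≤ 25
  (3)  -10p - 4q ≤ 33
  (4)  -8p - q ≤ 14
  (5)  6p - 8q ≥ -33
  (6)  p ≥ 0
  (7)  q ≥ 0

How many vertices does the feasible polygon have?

Of the 21 pairwise boundary intersections, those satisfying every inequality are:
  (0, 25/8)
  (25/9, 0)
  (0, 0)

3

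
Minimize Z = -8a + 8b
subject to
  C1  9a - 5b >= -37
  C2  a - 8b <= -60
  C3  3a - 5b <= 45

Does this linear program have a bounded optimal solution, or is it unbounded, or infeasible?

From the feasible point (4/67, 503/67), moving in the direction (5, 3) keeps every constraint satisfied while Z decreases without bound.

unbounded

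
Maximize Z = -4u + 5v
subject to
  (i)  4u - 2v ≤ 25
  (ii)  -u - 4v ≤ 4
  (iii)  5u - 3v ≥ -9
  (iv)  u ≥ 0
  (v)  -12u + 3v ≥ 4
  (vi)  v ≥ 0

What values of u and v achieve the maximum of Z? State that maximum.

u = 5/7, v = 88/21, maximum Z = 380/21

Corner points and Z = -4u + 5v:
  (0, 3) → Z = 15
  (5/7, 88/21) → Z = 380/21
  (0, 4/3) → Z = 20/3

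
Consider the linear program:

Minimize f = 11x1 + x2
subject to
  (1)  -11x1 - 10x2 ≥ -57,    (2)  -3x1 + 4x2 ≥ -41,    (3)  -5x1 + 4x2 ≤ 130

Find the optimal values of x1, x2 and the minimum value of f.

x1 = -171/2, x2 = -595/8, minimum f = -8119/8

Feasible corners and f = 11x1 + x2:
  (319/37, -140/37) → f = 3369/37
  (-536/47, 1715/94) → f = -10077/94
  (-171/2, -595/8) → f = -8119/8

At the optimal vertex, -3x1 + 4x2 = -41 and -5x1 + 4x2 = 130.
Solving simultaneously gives x1 = -171/2, x2 = -595/8.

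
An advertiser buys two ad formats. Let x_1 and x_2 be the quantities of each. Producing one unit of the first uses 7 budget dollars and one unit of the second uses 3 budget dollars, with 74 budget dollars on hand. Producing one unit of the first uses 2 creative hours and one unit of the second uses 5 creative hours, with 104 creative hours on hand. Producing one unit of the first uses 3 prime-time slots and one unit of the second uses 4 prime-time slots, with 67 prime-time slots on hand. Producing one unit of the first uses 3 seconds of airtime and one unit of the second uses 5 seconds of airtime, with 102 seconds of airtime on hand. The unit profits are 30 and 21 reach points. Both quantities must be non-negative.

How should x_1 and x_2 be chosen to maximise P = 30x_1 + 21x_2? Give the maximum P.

x_1 = 5, x_2 = 13, maximum P = 423

Vertices and P = 30x_1 + 21x_2:
  (0, 0) → P = 0
  (0, 67/4) → P = 1407/4
  (74/7, 0) → P = 2220/7
  (5, 13) → P = 423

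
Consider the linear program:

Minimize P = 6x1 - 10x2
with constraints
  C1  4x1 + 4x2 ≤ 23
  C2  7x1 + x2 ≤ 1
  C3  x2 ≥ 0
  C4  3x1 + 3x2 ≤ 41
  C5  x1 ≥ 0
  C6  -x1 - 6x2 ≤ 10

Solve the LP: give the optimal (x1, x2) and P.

Corner points and P = 6x1 - 10x2:
  (1/7, 0) → P = 6/7
  (0, 1) → P = -10
  (0, 0) → P = 0

x1 = 0, x2 = 1, minimum P = -10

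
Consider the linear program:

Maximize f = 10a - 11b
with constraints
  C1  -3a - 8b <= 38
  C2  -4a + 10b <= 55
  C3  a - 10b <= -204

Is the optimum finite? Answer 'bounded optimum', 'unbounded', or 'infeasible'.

unbounded

From the feasible point (149/3, 761/30), moving in the direction (10, 4) keeps every constraint satisfied while f increases without bound.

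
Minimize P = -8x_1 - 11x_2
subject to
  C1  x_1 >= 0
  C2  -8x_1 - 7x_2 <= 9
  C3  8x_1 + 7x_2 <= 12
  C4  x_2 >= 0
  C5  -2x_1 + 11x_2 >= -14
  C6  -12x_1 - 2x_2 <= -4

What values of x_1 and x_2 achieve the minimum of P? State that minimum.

x_1 = 1/17, x_2 = 28/17, minimum P = -316/17

Extreme points and P = -8x_1 - 11x_2:
  (3/2, 0) → P = -12
  (1/17, 28/17) → P = -316/17
  (1/3, 0) → P = -8/3

At the optimal vertex, 8x_1 + 7x_2 = 12 and -12x_1 - 2x_2 = -4.
Solving simultaneously gives x_1 = 1/17, x_2 = 28/17.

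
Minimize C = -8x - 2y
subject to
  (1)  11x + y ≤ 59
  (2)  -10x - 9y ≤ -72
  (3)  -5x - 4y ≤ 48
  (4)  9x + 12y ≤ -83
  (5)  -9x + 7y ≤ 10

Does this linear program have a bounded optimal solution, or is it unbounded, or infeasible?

The boundaries 11x + y = 59 and -10x - 9y = -72 meet at (459/89, 202/89), but that point violates 9x + 12y ≤ -83. Every candidate vertex is excluded by some other constraint, so the feasible region is empty.

infeasible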